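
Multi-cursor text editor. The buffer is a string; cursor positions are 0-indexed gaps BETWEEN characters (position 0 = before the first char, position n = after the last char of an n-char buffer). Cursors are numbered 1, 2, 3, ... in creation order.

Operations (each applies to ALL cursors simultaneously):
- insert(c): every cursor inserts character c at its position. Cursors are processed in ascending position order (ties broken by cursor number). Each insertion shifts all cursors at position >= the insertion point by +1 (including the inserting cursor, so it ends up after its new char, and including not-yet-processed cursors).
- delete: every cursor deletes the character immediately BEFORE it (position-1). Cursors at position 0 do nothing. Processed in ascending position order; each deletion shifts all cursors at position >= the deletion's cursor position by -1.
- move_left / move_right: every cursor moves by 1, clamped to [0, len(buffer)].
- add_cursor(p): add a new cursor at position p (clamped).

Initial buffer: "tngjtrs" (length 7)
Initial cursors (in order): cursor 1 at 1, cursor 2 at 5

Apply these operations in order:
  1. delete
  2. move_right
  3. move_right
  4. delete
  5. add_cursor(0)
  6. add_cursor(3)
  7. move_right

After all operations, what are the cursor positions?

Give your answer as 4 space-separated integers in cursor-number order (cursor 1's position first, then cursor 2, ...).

Answer: 2 3 1 3

Derivation:
After op 1 (delete): buffer="ngjrs" (len 5), cursors c1@0 c2@3, authorship .....
After op 2 (move_right): buffer="ngjrs" (len 5), cursors c1@1 c2@4, authorship .....
After op 3 (move_right): buffer="ngjrs" (len 5), cursors c1@2 c2@5, authorship .....
After op 4 (delete): buffer="njr" (len 3), cursors c1@1 c2@3, authorship ...
After op 5 (add_cursor(0)): buffer="njr" (len 3), cursors c3@0 c1@1 c2@3, authorship ...
After op 6 (add_cursor(3)): buffer="njr" (len 3), cursors c3@0 c1@1 c2@3 c4@3, authorship ...
After op 7 (move_right): buffer="njr" (len 3), cursors c3@1 c1@2 c2@3 c4@3, authorship ...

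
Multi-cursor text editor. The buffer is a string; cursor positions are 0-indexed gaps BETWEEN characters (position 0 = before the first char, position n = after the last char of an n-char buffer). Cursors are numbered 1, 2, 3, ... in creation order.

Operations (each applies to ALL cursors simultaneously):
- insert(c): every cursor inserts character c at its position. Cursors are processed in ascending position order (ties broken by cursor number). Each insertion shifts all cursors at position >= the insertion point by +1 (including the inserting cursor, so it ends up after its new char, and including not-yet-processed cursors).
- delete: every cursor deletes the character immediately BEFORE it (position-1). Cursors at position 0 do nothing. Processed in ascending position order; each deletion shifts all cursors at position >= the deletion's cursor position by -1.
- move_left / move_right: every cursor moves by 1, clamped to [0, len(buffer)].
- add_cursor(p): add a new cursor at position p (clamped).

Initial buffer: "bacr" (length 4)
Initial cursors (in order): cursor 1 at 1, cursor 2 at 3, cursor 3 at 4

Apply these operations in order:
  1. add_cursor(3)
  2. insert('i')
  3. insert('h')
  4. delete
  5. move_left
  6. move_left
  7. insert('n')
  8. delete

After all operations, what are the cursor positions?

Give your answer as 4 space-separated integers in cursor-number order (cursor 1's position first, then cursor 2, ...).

Answer: 0 4 6 4

Derivation:
After op 1 (add_cursor(3)): buffer="bacr" (len 4), cursors c1@1 c2@3 c4@3 c3@4, authorship ....
After op 2 (insert('i')): buffer="biaciiri" (len 8), cursors c1@2 c2@6 c4@6 c3@8, authorship .1..24.3
After op 3 (insert('h')): buffer="bihaciihhrih" (len 12), cursors c1@3 c2@9 c4@9 c3@12, authorship .11..2424.33
After op 4 (delete): buffer="biaciiri" (len 8), cursors c1@2 c2@6 c4@6 c3@8, authorship .1..24.3
After op 5 (move_left): buffer="biaciiri" (len 8), cursors c1@1 c2@5 c4@5 c3@7, authorship .1..24.3
After op 6 (move_left): buffer="biaciiri" (len 8), cursors c1@0 c2@4 c4@4 c3@6, authorship .1..24.3
After op 7 (insert('n')): buffer="nbiacnniinri" (len 12), cursors c1@1 c2@7 c4@7 c3@10, authorship 1.1..24243.3
After op 8 (delete): buffer="biaciiri" (len 8), cursors c1@0 c2@4 c4@4 c3@6, authorship .1..24.3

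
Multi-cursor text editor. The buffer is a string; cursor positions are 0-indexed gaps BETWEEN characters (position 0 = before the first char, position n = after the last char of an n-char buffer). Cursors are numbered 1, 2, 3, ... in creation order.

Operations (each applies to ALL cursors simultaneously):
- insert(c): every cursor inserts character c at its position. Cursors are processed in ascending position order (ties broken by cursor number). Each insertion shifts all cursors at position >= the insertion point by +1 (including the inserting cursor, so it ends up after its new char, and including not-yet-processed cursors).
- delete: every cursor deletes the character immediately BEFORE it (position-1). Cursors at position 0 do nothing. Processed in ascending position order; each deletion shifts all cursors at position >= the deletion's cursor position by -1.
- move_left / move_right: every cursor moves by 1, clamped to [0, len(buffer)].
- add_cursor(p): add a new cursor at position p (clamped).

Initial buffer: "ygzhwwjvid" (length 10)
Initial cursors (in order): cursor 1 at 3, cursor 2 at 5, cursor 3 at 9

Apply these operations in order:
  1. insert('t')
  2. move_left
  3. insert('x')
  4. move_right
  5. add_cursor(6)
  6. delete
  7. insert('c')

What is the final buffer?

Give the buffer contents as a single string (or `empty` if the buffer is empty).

After op 1 (insert('t')): buffer="ygzthwtwjvitd" (len 13), cursors c1@4 c2@7 c3@12, authorship ...1..2....3.
After op 2 (move_left): buffer="ygzthwtwjvitd" (len 13), cursors c1@3 c2@6 c3@11, authorship ...1..2....3.
After op 3 (insert('x')): buffer="ygzxthwxtwjvixtd" (len 16), cursors c1@4 c2@8 c3@14, authorship ...11..22....33.
After op 4 (move_right): buffer="ygzxthwxtwjvixtd" (len 16), cursors c1@5 c2@9 c3@15, authorship ...11..22....33.
After op 5 (add_cursor(6)): buffer="ygzxthwxtwjvixtd" (len 16), cursors c1@5 c4@6 c2@9 c3@15, authorship ...11..22....33.
After op 6 (delete): buffer="ygzxwxwjvixd" (len 12), cursors c1@4 c4@4 c2@6 c3@11, authorship ...1.2....3.
After op 7 (insert('c')): buffer="ygzxccwxcwjvixcd" (len 16), cursors c1@6 c4@6 c2@9 c3@15, authorship ...114.22....33.

Answer: ygzxccwxcwjvixcd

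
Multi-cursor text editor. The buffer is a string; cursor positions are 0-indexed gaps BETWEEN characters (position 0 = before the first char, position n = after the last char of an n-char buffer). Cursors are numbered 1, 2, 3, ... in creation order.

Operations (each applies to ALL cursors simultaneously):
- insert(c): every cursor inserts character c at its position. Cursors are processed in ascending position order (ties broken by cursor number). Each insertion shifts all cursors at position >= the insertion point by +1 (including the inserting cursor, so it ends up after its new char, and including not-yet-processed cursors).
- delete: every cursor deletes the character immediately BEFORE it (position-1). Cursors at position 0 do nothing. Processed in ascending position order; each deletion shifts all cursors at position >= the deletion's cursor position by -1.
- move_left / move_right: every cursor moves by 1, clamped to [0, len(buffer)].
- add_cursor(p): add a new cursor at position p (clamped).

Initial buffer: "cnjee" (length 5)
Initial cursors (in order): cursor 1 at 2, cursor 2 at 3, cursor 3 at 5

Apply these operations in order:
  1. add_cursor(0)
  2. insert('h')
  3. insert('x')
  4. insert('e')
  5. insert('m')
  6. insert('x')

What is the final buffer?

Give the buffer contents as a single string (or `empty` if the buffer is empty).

After op 1 (add_cursor(0)): buffer="cnjee" (len 5), cursors c4@0 c1@2 c2@3 c3@5, authorship .....
After op 2 (insert('h')): buffer="hcnhjheeh" (len 9), cursors c4@1 c1@4 c2@6 c3@9, authorship 4..1.2..3
After op 3 (insert('x')): buffer="hxcnhxjhxeehx" (len 13), cursors c4@2 c1@6 c2@9 c3@13, authorship 44..11.22..33
After op 4 (insert('e')): buffer="hxecnhxejhxeeehxe" (len 17), cursors c4@3 c1@8 c2@12 c3@17, authorship 444..111.222..333
After op 5 (insert('m')): buffer="hxemcnhxemjhxemeehxem" (len 21), cursors c4@4 c1@10 c2@15 c3@21, authorship 4444..1111.2222..3333
After op 6 (insert('x')): buffer="hxemxcnhxemxjhxemxeehxemx" (len 25), cursors c4@5 c1@12 c2@18 c3@25, authorship 44444..11111.22222..33333

Answer: hxemxcnhxemxjhxemxeehxemx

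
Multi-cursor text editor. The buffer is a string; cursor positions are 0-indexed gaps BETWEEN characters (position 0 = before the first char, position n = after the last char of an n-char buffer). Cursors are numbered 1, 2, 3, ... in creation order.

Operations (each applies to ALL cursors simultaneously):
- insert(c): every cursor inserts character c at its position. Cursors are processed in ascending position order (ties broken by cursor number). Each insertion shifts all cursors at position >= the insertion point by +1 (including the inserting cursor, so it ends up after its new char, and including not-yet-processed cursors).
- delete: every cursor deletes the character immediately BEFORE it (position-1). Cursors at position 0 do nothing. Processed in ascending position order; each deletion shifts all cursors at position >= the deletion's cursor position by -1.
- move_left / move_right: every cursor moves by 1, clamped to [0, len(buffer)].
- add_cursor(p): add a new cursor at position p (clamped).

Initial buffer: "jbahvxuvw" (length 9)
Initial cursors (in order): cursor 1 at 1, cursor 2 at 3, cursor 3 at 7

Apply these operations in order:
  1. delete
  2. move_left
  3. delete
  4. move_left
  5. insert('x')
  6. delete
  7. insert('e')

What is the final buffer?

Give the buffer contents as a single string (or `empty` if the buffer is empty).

After op 1 (delete): buffer="bhvxvw" (len 6), cursors c1@0 c2@1 c3@4, authorship ......
After op 2 (move_left): buffer="bhvxvw" (len 6), cursors c1@0 c2@0 c3@3, authorship ......
After op 3 (delete): buffer="bhxvw" (len 5), cursors c1@0 c2@0 c3@2, authorship .....
After op 4 (move_left): buffer="bhxvw" (len 5), cursors c1@0 c2@0 c3@1, authorship .....
After op 5 (insert('x')): buffer="xxbxhxvw" (len 8), cursors c1@2 c2@2 c3@4, authorship 12.3....
After op 6 (delete): buffer="bhxvw" (len 5), cursors c1@0 c2@0 c3@1, authorship .....
After op 7 (insert('e')): buffer="eebehxvw" (len 8), cursors c1@2 c2@2 c3@4, authorship 12.3....

Answer: eebehxvw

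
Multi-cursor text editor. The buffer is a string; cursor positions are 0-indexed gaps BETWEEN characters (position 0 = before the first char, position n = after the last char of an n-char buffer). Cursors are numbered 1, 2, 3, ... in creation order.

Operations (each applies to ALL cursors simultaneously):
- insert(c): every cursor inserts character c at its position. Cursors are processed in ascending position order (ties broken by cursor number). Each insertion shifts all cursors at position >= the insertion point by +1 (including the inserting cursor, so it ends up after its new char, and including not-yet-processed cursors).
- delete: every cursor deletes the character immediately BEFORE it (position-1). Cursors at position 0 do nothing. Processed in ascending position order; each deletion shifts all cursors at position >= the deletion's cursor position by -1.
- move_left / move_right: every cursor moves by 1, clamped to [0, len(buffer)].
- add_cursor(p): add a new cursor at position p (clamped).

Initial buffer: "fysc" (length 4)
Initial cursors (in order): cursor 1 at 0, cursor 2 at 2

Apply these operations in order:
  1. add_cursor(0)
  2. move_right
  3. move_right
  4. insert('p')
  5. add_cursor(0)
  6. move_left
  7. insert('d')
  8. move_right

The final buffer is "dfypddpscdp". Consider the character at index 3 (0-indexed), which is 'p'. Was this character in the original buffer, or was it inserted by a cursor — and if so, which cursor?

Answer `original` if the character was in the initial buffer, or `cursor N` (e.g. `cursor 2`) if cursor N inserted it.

Answer: cursor 1

Derivation:
After op 1 (add_cursor(0)): buffer="fysc" (len 4), cursors c1@0 c3@0 c2@2, authorship ....
After op 2 (move_right): buffer="fysc" (len 4), cursors c1@1 c3@1 c2@3, authorship ....
After op 3 (move_right): buffer="fysc" (len 4), cursors c1@2 c3@2 c2@4, authorship ....
After op 4 (insert('p')): buffer="fyppscp" (len 7), cursors c1@4 c3@4 c2@7, authorship ..13..2
After op 5 (add_cursor(0)): buffer="fyppscp" (len 7), cursors c4@0 c1@4 c3@4 c2@7, authorship ..13..2
After op 6 (move_left): buffer="fyppscp" (len 7), cursors c4@0 c1@3 c3@3 c2@6, authorship ..13..2
After op 7 (insert('d')): buffer="dfypddpscdp" (len 11), cursors c4@1 c1@6 c3@6 c2@10, authorship 4..1133..22
After op 8 (move_right): buffer="dfypddpscdp" (len 11), cursors c4@2 c1@7 c3@7 c2@11, authorship 4..1133..22
Authorship (.=original, N=cursor N): 4 . . 1 1 3 3 . . 2 2
Index 3: author = 1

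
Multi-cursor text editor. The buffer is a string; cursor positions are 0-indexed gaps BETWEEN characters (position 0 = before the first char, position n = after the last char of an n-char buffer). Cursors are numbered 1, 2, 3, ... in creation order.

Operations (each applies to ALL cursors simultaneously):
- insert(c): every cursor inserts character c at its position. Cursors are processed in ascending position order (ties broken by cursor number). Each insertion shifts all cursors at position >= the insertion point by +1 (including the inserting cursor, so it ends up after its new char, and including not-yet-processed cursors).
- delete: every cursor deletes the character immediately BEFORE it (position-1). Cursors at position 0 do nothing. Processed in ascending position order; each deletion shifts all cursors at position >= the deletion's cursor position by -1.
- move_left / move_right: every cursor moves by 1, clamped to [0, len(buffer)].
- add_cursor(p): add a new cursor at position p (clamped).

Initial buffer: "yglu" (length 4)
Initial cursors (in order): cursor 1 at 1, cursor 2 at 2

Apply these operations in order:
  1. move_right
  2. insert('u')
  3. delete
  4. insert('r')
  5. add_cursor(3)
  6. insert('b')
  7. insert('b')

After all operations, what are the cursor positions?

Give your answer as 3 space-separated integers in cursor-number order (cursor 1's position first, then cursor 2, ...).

Answer: 7 11 7

Derivation:
After op 1 (move_right): buffer="yglu" (len 4), cursors c1@2 c2@3, authorship ....
After op 2 (insert('u')): buffer="yguluu" (len 6), cursors c1@3 c2@5, authorship ..1.2.
After op 3 (delete): buffer="yglu" (len 4), cursors c1@2 c2@3, authorship ....
After op 4 (insert('r')): buffer="ygrlru" (len 6), cursors c1@3 c2@5, authorship ..1.2.
After op 5 (add_cursor(3)): buffer="ygrlru" (len 6), cursors c1@3 c3@3 c2@5, authorship ..1.2.
After op 6 (insert('b')): buffer="ygrbblrbu" (len 9), cursors c1@5 c3@5 c2@8, authorship ..113.22.
After op 7 (insert('b')): buffer="ygrbbbblrbbu" (len 12), cursors c1@7 c3@7 c2@11, authorship ..11313.222.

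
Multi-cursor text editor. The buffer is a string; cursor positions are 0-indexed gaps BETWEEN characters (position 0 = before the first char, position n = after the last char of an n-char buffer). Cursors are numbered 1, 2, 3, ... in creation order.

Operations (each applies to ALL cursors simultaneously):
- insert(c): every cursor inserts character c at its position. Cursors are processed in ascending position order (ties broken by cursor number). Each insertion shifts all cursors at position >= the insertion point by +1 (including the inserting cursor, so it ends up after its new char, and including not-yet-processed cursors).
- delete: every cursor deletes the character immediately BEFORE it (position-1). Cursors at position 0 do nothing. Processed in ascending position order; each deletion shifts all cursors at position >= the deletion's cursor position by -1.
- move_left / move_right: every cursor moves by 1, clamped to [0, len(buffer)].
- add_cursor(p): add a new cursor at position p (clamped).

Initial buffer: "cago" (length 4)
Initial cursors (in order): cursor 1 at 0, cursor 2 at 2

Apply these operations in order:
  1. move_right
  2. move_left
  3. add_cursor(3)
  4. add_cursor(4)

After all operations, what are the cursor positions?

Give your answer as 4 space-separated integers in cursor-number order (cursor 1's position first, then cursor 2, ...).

Answer: 0 2 3 4

Derivation:
After op 1 (move_right): buffer="cago" (len 4), cursors c1@1 c2@3, authorship ....
After op 2 (move_left): buffer="cago" (len 4), cursors c1@0 c2@2, authorship ....
After op 3 (add_cursor(3)): buffer="cago" (len 4), cursors c1@0 c2@2 c3@3, authorship ....
After op 4 (add_cursor(4)): buffer="cago" (len 4), cursors c1@0 c2@2 c3@3 c4@4, authorship ....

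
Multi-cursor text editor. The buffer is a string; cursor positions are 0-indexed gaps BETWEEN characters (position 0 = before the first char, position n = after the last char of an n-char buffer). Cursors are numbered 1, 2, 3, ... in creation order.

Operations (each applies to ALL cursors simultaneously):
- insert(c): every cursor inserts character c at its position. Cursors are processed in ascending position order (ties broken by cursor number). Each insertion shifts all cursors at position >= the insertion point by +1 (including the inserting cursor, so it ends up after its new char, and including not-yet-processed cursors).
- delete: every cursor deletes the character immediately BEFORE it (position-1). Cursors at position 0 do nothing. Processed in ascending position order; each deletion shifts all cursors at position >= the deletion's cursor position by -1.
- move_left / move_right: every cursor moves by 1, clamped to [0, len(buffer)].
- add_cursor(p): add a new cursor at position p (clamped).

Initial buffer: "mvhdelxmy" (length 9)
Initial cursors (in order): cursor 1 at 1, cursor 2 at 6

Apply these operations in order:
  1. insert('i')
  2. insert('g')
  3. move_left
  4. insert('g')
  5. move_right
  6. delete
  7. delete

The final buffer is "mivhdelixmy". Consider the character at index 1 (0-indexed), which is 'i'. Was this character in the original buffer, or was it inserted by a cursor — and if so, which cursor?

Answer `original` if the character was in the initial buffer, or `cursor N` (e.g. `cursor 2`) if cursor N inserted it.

Answer: cursor 1

Derivation:
After op 1 (insert('i')): buffer="mivhdelixmy" (len 11), cursors c1@2 c2@8, authorship .1.....2...
After op 2 (insert('g')): buffer="migvhdeligxmy" (len 13), cursors c1@3 c2@10, authorship .11.....22...
After op 3 (move_left): buffer="migvhdeligxmy" (len 13), cursors c1@2 c2@9, authorship .11.....22...
After op 4 (insert('g')): buffer="miggvhdeliggxmy" (len 15), cursors c1@3 c2@11, authorship .111.....222...
After op 5 (move_right): buffer="miggvhdeliggxmy" (len 15), cursors c1@4 c2@12, authorship .111.....222...
After op 6 (delete): buffer="migvhdeligxmy" (len 13), cursors c1@3 c2@10, authorship .11.....22...
After op 7 (delete): buffer="mivhdelixmy" (len 11), cursors c1@2 c2@8, authorship .1.....2...
Authorship (.=original, N=cursor N): . 1 . . . . . 2 . . .
Index 1: author = 1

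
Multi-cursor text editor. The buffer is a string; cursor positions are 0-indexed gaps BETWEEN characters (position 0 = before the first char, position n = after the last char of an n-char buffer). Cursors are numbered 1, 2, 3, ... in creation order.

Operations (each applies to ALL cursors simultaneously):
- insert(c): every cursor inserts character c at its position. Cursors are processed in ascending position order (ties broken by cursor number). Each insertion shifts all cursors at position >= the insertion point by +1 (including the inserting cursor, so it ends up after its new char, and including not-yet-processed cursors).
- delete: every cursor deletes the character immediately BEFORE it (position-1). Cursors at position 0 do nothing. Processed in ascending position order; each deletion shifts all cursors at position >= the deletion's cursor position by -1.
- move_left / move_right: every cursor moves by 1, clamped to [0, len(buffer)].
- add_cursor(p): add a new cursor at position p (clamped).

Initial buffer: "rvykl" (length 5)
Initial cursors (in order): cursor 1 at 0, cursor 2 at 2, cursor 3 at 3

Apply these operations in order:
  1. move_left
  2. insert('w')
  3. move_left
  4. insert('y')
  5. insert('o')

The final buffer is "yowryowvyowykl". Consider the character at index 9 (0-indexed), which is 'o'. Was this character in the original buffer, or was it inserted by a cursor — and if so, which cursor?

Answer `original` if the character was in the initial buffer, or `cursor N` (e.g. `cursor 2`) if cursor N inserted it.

After op 1 (move_left): buffer="rvykl" (len 5), cursors c1@0 c2@1 c3@2, authorship .....
After op 2 (insert('w')): buffer="wrwvwykl" (len 8), cursors c1@1 c2@3 c3@5, authorship 1.2.3...
After op 3 (move_left): buffer="wrwvwykl" (len 8), cursors c1@0 c2@2 c3@4, authorship 1.2.3...
After op 4 (insert('y')): buffer="ywrywvywykl" (len 11), cursors c1@1 c2@4 c3@7, authorship 11.22.33...
After op 5 (insert('o')): buffer="yowryowvyowykl" (len 14), cursors c1@2 c2@6 c3@10, authorship 111.222.333...
Authorship (.=original, N=cursor N): 1 1 1 . 2 2 2 . 3 3 3 . . .
Index 9: author = 3

Answer: cursor 3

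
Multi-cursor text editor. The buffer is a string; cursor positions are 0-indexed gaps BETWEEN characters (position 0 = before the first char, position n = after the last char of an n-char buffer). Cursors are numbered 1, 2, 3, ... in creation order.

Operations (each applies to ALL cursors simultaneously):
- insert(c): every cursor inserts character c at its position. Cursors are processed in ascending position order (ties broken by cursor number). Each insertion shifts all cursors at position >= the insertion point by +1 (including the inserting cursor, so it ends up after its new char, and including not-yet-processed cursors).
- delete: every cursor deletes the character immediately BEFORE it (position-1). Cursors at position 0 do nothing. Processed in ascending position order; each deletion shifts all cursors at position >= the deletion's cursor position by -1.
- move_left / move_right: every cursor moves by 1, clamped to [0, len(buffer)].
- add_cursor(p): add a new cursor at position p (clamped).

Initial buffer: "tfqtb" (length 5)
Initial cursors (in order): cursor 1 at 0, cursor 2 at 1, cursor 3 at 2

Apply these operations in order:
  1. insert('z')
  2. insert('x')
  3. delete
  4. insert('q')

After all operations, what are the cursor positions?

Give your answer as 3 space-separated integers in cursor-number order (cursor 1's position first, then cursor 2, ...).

After op 1 (insert('z')): buffer="ztzfzqtb" (len 8), cursors c1@1 c2@3 c3@5, authorship 1.2.3...
After op 2 (insert('x')): buffer="zxtzxfzxqtb" (len 11), cursors c1@2 c2@5 c3@8, authorship 11.22.33...
After op 3 (delete): buffer="ztzfzqtb" (len 8), cursors c1@1 c2@3 c3@5, authorship 1.2.3...
After op 4 (insert('q')): buffer="zqtzqfzqqtb" (len 11), cursors c1@2 c2@5 c3@8, authorship 11.22.33...

Answer: 2 5 8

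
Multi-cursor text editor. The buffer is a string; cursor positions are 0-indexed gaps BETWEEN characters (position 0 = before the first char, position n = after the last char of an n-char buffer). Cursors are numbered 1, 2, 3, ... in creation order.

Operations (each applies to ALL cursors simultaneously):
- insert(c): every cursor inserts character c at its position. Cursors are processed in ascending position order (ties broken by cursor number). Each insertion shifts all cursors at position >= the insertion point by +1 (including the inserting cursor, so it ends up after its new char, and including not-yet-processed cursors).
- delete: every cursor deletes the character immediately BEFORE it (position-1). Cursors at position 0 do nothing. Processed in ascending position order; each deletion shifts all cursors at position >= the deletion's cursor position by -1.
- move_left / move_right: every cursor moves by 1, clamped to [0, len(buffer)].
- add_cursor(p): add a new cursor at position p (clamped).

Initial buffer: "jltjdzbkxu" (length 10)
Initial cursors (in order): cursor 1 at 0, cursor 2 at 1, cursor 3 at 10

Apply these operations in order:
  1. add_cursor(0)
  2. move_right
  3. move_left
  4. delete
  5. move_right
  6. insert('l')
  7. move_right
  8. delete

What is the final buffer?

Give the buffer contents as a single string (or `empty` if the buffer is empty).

After op 1 (add_cursor(0)): buffer="jltjdzbkxu" (len 10), cursors c1@0 c4@0 c2@1 c3@10, authorship ..........
After op 2 (move_right): buffer="jltjdzbkxu" (len 10), cursors c1@1 c4@1 c2@2 c3@10, authorship ..........
After op 3 (move_left): buffer="jltjdzbkxu" (len 10), cursors c1@0 c4@0 c2@1 c3@9, authorship ..........
After op 4 (delete): buffer="ltjdzbku" (len 8), cursors c1@0 c2@0 c4@0 c3@7, authorship ........
After op 5 (move_right): buffer="ltjdzbku" (len 8), cursors c1@1 c2@1 c4@1 c3@8, authorship ........
After op 6 (insert('l')): buffer="lllltjdzbkul" (len 12), cursors c1@4 c2@4 c4@4 c3@12, authorship .124.......3
After op 7 (move_right): buffer="lllltjdzbkul" (len 12), cursors c1@5 c2@5 c4@5 c3@12, authorship .124.......3
After op 8 (delete): buffer="lljdzbku" (len 8), cursors c1@2 c2@2 c4@2 c3@8, authorship .1......

Answer: lljdzbku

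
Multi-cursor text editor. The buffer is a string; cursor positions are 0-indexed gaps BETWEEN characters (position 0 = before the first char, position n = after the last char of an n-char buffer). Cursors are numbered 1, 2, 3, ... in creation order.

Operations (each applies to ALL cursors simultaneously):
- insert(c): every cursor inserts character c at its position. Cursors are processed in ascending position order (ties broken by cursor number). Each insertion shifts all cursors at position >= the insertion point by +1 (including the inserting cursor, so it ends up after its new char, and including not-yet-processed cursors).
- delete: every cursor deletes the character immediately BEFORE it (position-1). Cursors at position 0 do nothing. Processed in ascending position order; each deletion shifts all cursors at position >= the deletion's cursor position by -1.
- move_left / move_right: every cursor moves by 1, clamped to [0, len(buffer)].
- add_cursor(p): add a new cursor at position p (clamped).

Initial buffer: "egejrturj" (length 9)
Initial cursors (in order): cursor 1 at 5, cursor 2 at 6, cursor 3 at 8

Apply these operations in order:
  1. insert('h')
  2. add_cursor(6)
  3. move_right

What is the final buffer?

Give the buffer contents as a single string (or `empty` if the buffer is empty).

Answer: egejrhthurhj

Derivation:
After op 1 (insert('h')): buffer="egejrhthurhj" (len 12), cursors c1@6 c2@8 c3@11, authorship .....1.2..3.
After op 2 (add_cursor(6)): buffer="egejrhthurhj" (len 12), cursors c1@6 c4@6 c2@8 c3@11, authorship .....1.2..3.
After op 3 (move_right): buffer="egejrhthurhj" (len 12), cursors c1@7 c4@7 c2@9 c3@12, authorship .....1.2..3.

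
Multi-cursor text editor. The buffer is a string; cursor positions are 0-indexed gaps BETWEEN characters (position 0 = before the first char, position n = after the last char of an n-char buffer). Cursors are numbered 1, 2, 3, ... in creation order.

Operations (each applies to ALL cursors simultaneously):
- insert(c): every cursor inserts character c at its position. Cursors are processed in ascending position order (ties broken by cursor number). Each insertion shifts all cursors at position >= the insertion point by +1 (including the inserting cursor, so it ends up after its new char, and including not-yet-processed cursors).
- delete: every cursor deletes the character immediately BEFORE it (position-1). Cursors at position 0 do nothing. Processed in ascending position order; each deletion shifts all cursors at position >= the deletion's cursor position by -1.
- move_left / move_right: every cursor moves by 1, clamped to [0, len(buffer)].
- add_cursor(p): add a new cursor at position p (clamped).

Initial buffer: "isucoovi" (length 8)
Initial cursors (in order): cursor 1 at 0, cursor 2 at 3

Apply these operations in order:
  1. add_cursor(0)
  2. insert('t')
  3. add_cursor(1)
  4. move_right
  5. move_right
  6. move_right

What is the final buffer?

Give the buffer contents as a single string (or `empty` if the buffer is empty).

After op 1 (add_cursor(0)): buffer="isucoovi" (len 8), cursors c1@0 c3@0 c2@3, authorship ........
After op 2 (insert('t')): buffer="ttisutcoovi" (len 11), cursors c1@2 c3@2 c2@6, authorship 13...2.....
After op 3 (add_cursor(1)): buffer="ttisutcoovi" (len 11), cursors c4@1 c1@2 c3@2 c2@6, authorship 13...2.....
After op 4 (move_right): buffer="ttisutcoovi" (len 11), cursors c4@2 c1@3 c3@3 c2@7, authorship 13...2.....
After op 5 (move_right): buffer="ttisutcoovi" (len 11), cursors c4@3 c1@4 c3@4 c2@8, authorship 13...2.....
After op 6 (move_right): buffer="ttisutcoovi" (len 11), cursors c4@4 c1@5 c3@5 c2@9, authorship 13...2.....

Answer: ttisutcoovi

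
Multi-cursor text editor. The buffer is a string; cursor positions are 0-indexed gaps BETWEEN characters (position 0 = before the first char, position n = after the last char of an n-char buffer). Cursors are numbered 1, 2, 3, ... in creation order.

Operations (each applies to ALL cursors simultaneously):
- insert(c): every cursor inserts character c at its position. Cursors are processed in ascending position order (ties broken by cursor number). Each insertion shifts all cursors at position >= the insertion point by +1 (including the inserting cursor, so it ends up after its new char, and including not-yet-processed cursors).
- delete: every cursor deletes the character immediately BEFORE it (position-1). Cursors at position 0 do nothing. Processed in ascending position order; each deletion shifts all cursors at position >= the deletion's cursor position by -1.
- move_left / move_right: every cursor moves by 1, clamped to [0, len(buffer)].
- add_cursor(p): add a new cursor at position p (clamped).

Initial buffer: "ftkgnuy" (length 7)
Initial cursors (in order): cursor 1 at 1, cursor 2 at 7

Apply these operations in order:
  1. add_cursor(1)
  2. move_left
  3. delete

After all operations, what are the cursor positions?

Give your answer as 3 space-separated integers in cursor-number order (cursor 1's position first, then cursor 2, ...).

Answer: 0 5 0

Derivation:
After op 1 (add_cursor(1)): buffer="ftkgnuy" (len 7), cursors c1@1 c3@1 c2@7, authorship .......
After op 2 (move_left): buffer="ftkgnuy" (len 7), cursors c1@0 c3@0 c2@6, authorship .......
After op 3 (delete): buffer="ftkgny" (len 6), cursors c1@0 c3@0 c2@5, authorship ......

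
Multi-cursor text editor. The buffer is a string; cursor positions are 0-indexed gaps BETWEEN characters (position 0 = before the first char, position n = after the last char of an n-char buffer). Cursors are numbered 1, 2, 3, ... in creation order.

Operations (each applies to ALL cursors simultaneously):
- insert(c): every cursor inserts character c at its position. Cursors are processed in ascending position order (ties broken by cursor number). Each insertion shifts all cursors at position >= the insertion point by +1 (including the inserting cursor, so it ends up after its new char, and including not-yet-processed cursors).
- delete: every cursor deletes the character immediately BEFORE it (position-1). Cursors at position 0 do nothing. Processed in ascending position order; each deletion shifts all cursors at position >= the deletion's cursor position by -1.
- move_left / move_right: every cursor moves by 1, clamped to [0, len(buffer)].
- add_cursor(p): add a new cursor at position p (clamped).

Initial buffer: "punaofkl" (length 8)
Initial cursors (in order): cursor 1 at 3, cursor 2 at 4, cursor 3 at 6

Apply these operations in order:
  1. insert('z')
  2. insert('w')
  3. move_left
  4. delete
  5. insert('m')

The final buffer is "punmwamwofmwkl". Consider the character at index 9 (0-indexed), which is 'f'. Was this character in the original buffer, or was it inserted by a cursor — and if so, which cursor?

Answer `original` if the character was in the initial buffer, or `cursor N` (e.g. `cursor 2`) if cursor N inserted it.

After op 1 (insert('z')): buffer="punzazofzkl" (len 11), cursors c1@4 c2@6 c3@9, authorship ...1.2..3..
After op 2 (insert('w')): buffer="punzwazwofzwkl" (len 14), cursors c1@5 c2@8 c3@12, authorship ...11.22..33..
After op 3 (move_left): buffer="punzwazwofzwkl" (len 14), cursors c1@4 c2@7 c3@11, authorship ...11.22..33..
After op 4 (delete): buffer="punwawofwkl" (len 11), cursors c1@3 c2@5 c3@8, authorship ...1.2..3..
After op 5 (insert('m')): buffer="punmwamwofmwkl" (len 14), cursors c1@4 c2@7 c3@11, authorship ...11.22..33..
Authorship (.=original, N=cursor N): . . . 1 1 . 2 2 . . 3 3 . .
Index 9: author = original

Answer: original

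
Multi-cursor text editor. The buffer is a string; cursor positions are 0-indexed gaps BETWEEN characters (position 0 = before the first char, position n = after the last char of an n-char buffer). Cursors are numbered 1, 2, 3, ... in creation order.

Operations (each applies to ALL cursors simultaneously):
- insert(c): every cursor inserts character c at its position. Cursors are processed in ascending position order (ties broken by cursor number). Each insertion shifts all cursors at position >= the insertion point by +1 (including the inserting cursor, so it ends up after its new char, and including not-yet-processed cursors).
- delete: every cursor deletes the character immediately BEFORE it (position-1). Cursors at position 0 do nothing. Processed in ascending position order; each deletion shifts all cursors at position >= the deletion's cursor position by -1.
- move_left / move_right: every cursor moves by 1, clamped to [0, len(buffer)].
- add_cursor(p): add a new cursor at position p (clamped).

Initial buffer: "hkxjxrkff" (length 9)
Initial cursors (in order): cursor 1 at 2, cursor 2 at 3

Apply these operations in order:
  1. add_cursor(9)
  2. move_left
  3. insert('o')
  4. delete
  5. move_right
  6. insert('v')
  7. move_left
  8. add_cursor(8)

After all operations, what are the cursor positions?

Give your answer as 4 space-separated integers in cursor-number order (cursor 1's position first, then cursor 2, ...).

Answer: 2 4 11 8

Derivation:
After op 1 (add_cursor(9)): buffer="hkxjxrkff" (len 9), cursors c1@2 c2@3 c3@9, authorship .........
After op 2 (move_left): buffer="hkxjxrkff" (len 9), cursors c1@1 c2@2 c3@8, authorship .........
After op 3 (insert('o')): buffer="hokoxjxrkfof" (len 12), cursors c1@2 c2@4 c3@11, authorship .1.2......3.
After op 4 (delete): buffer="hkxjxrkff" (len 9), cursors c1@1 c2@2 c3@8, authorship .........
After op 5 (move_right): buffer="hkxjxrkff" (len 9), cursors c1@2 c2@3 c3@9, authorship .........
After op 6 (insert('v')): buffer="hkvxvjxrkffv" (len 12), cursors c1@3 c2@5 c3@12, authorship ..1.2......3
After op 7 (move_left): buffer="hkvxvjxrkffv" (len 12), cursors c1@2 c2@4 c3@11, authorship ..1.2......3
After op 8 (add_cursor(8)): buffer="hkvxvjxrkffv" (len 12), cursors c1@2 c2@4 c4@8 c3@11, authorship ..1.2......3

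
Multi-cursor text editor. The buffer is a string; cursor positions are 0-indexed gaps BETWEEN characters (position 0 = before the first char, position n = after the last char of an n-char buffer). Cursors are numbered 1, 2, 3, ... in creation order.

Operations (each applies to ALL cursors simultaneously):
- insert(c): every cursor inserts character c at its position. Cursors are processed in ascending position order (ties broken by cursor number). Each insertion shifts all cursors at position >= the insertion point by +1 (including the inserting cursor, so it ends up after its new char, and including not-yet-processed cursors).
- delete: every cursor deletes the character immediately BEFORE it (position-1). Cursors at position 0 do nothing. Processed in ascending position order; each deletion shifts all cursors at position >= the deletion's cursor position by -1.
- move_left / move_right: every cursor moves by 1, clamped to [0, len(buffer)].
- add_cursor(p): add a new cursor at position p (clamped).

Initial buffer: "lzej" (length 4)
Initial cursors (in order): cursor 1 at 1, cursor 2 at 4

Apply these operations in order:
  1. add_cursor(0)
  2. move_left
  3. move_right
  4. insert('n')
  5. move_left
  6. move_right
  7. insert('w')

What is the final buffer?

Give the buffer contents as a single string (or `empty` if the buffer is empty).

After op 1 (add_cursor(0)): buffer="lzej" (len 4), cursors c3@0 c1@1 c2@4, authorship ....
After op 2 (move_left): buffer="lzej" (len 4), cursors c1@0 c3@0 c2@3, authorship ....
After op 3 (move_right): buffer="lzej" (len 4), cursors c1@1 c3@1 c2@4, authorship ....
After op 4 (insert('n')): buffer="lnnzejn" (len 7), cursors c1@3 c3@3 c2@7, authorship .13...2
After op 5 (move_left): buffer="lnnzejn" (len 7), cursors c1@2 c3@2 c2@6, authorship .13...2
After op 6 (move_right): buffer="lnnzejn" (len 7), cursors c1@3 c3@3 c2@7, authorship .13...2
After op 7 (insert('w')): buffer="lnnwwzejnw" (len 10), cursors c1@5 c3@5 c2@10, authorship .1313...22

Answer: lnnwwzejnw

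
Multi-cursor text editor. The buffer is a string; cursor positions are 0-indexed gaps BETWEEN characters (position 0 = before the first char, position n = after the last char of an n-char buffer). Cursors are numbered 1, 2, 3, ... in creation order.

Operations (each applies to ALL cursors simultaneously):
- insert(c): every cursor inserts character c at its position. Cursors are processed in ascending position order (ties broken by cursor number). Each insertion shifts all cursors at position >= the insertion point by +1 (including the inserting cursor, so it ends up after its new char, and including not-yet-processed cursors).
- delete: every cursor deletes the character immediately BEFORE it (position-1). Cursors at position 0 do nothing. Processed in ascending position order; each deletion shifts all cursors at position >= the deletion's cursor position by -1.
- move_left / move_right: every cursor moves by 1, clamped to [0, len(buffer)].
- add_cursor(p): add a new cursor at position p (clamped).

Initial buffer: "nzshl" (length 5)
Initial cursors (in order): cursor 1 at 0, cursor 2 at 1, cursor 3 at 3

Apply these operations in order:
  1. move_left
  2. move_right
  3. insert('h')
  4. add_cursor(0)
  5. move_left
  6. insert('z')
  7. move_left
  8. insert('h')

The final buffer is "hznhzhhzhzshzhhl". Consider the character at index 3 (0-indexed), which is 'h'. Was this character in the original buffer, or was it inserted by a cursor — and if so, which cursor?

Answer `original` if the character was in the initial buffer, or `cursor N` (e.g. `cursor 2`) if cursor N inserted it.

Answer: cursor 1

Derivation:
After op 1 (move_left): buffer="nzshl" (len 5), cursors c1@0 c2@0 c3@2, authorship .....
After op 2 (move_right): buffer="nzshl" (len 5), cursors c1@1 c2@1 c3@3, authorship .....
After op 3 (insert('h')): buffer="nhhzshhl" (len 8), cursors c1@3 c2@3 c3@6, authorship .12..3..
After op 4 (add_cursor(0)): buffer="nhhzshhl" (len 8), cursors c4@0 c1@3 c2@3 c3@6, authorship .12..3..
After op 5 (move_left): buffer="nhhzshhl" (len 8), cursors c4@0 c1@2 c2@2 c3@5, authorship .12..3..
After op 6 (insert('z')): buffer="znhzzhzszhhl" (len 12), cursors c4@1 c1@5 c2@5 c3@9, authorship 4.1122..33..
After op 7 (move_left): buffer="znhzzhzszhhl" (len 12), cursors c4@0 c1@4 c2@4 c3@8, authorship 4.1122..33..
After op 8 (insert('h')): buffer="hznhzhhzhzshzhhl" (len 16), cursors c4@1 c1@7 c2@7 c3@12, authorship 44.111222..333..
Authorship (.=original, N=cursor N): 4 4 . 1 1 1 2 2 2 . . 3 3 3 . .
Index 3: author = 1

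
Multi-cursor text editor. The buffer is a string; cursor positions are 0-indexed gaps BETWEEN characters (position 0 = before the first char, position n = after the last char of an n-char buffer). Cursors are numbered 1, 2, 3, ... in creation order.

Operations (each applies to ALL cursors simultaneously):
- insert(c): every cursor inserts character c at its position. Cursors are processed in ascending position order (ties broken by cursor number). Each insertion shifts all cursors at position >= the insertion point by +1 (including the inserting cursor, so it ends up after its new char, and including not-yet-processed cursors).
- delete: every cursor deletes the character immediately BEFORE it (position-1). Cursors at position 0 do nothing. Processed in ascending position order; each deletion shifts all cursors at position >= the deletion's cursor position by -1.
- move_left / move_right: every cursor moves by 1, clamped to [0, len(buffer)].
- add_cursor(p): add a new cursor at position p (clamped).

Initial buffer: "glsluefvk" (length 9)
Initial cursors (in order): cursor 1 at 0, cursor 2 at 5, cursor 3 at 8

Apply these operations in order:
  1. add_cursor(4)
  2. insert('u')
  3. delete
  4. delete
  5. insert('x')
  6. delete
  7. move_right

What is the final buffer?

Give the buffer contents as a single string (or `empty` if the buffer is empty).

After op 1 (add_cursor(4)): buffer="glsluefvk" (len 9), cursors c1@0 c4@4 c2@5 c3@8, authorship .........
After op 2 (insert('u')): buffer="uglsluuuefvuk" (len 13), cursors c1@1 c4@6 c2@8 c3@12, authorship 1....4.2...3.
After op 3 (delete): buffer="glsluefvk" (len 9), cursors c1@0 c4@4 c2@5 c3@8, authorship .........
After op 4 (delete): buffer="glsefk" (len 6), cursors c1@0 c2@3 c4@3 c3@5, authorship ......
After op 5 (insert('x')): buffer="xglsxxefxk" (len 10), cursors c1@1 c2@6 c4@6 c3@9, authorship 1...24..3.
After op 6 (delete): buffer="glsefk" (len 6), cursors c1@0 c2@3 c4@3 c3@5, authorship ......
After op 7 (move_right): buffer="glsefk" (len 6), cursors c1@1 c2@4 c4@4 c3@6, authorship ......

Answer: glsefk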